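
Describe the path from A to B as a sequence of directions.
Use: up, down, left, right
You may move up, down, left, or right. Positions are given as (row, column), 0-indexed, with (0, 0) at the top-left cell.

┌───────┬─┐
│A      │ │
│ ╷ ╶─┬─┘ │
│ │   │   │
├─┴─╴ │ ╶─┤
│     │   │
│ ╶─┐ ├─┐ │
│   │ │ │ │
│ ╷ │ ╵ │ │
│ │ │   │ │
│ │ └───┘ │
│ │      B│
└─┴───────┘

Finding the path and converting it to directions:
Path through cells: (0,0) → (0,1) → (1,1) → (1,2) → (2,2) → (2,1) → (2,0) → (3,0) → (3,1) → (4,1) → (5,1) → (5,2) → (5,3) → (5,4)
Directions: right, down, right, down, left, left, down, right, down, down, right, right, right

Solution:

┌───────┬─┐
│A ↓    │ │
│ ╷ ╶─┬─┘ │
│ │↳ ↓│   │
├─┴─╴ │ ╶─┤
│↓ ← ↲│   │
│ ╶─┐ ├─┐ │
│↳ ↓│ │ │ │
│ ╷ │ ╵ │ │
│ │↓│   │ │
│ │ └───┘ │
│ │↳ → → B│
└─┴───────┘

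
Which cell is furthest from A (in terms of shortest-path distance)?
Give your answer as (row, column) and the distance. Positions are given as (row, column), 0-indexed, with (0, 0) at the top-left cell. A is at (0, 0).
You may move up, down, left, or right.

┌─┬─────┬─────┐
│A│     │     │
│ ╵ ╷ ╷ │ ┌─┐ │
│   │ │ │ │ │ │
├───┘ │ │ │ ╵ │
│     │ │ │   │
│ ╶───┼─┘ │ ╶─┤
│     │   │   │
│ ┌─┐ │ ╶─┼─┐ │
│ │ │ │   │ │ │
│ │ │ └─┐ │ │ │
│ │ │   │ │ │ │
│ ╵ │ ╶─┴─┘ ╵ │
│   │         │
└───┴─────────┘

Computing BFS distances from A to all cells:
Furthest cell: (5, 4)
Distance: 35 steps

Path from A to the furthest cell:

┌─┬─────┬─────┐
│A│↱ ↓  │↓ ← ↰│
│ ╵ ╷ ╷ │ ┌─┐ │
│↳ ↑│↓│ │↓│ │↑│
├───┘ │ │ │ ╵ │
│↓ ← ↲│ │↓│↱ ↑│
│ ╶───┼─┘ │ ╶─┤
│↳ → ↓│↓ ↲│↑ ↰│
│ ┌─┐ │ ╶─┼─┐ │
│ │ │↓│↳ ↓│ │↑│
│ │ │ └─┐ │ │ │
│ │ │↓  │B│ │↑│
│ ╵ │ ╶─┴─┘ ╵ │
│   │↳ → → → ↑│
└───┴─────────┘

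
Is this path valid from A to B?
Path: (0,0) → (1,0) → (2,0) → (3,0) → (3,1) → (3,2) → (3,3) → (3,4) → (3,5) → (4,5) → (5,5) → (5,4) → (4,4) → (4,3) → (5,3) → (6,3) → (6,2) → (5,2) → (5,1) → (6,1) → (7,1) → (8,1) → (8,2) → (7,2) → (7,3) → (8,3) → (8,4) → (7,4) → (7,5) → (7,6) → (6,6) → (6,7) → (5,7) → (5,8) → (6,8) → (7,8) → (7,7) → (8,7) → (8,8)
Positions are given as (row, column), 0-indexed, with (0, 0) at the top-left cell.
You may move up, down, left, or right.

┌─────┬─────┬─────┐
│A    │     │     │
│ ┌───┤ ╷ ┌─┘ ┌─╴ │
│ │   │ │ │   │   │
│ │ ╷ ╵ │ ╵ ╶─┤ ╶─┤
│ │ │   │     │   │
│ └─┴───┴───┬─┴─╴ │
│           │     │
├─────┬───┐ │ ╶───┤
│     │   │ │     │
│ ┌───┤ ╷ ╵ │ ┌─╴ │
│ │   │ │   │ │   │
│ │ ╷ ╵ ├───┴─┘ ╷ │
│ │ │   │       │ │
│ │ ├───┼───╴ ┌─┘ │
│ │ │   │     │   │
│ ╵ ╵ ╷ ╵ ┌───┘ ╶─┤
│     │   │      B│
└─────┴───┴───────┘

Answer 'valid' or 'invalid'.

Checking path validity:
Result: All consecutive moves are passable.

valid

Correct solution:

┌─────┬─────┬─────┐
│A    │     │     │
│ ┌───┤ ╷ ┌─┘ ┌─╴ │
│↓│   │ │ │   │   │
│ │ ╷ ╵ │ ╵ ╶─┤ ╶─┤
│↓│ │   │     │   │
│ └─┴───┴───┬─┴─╴ │
│↳ → → → → ↓│     │
├─────┬───┐ │ ╶───┤
│     │↓ ↰│↓│     │
│ ┌───┤ ╷ ╵ │ ┌─╴ │
│ │↓ ↰│↓│↑ ↲│ │↱ ↓│
│ │ ╷ ╵ ├───┴─┘ ╷ │
│ │↓│↑ ↲│    ↱ ↑│↓│
│ │ ├───┼───╴ ┌─┘ │
│ │↓│↱ ↓│↱ → ↑│↓ ↲│
│ ╵ ╵ ╷ ╵ ┌───┘ ╶─┤
│  ↳ ↑│↳ ↑│    ↳ B│
└─────┴───┴───────┘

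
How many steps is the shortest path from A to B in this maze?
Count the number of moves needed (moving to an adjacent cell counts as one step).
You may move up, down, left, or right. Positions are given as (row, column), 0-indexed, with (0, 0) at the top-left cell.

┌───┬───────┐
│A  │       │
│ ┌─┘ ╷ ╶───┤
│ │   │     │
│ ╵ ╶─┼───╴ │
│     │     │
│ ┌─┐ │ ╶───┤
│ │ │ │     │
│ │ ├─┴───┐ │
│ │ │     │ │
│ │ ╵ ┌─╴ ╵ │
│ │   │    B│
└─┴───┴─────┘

Using BFS to find shortest path:
Start: (0, 0), End: (5, 5)
Path found:
(0,0) → (1,0) → (2,0) → (2,1) → (1,1) → (1,2) → (0,2) → (0,3) → (1,3) → (1,4) → (1,5) → (2,5) → (2,4) → (2,3) → (3,3) → (3,4) → (3,5) → (4,5) → (5,5)
Number of steps: 18

Solution:

┌───┬───────┐
│A  │↱ ↓    │
│ ┌─┘ ╷ ╶───┤
│↓│↱ ↑│↳ → ↓│
│ ╵ ╶─┼───╴ │
│↳ ↑  │↓ ← ↲│
│ ┌─┐ │ ╶───┤
│ │ │ │↳ → ↓│
│ │ ├─┴───┐ │
│ │ │     │↓│
│ │ ╵ ┌─╴ ╵ │
│ │   │    B│
└─┴───┴─────┘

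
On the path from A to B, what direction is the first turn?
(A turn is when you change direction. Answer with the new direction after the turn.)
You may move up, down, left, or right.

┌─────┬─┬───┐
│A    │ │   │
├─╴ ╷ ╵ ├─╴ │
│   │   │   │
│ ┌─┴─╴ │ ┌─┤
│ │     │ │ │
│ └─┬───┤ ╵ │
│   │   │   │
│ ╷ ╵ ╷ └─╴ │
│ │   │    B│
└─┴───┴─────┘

Directions: right, down, left, down, down, right, down, right, up, right, down, right, right
First turn direction: down

Solution:

┌─────┬─┬───┐
│A ↓  │ │   │
├─╴ ╷ ╵ ├─╴ │
│↓ ↲│   │   │
│ ┌─┴─╴ │ ┌─┤
│↓│     │ │ │
│ └─┬───┤ ╵ │
│↳ ↓│↱ ↓│   │
│ ╷ ╵ ╷ └─╴ │
│ │↳ ↑│↳ → B│
└─┴───┴─────┘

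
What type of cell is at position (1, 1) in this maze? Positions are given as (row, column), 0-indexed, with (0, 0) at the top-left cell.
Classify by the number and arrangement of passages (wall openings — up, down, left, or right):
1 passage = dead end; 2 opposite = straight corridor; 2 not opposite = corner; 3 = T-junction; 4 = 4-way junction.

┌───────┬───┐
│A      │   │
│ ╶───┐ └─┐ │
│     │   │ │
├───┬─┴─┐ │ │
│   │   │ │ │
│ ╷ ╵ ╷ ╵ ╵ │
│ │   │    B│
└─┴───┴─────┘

Checking cell at (1, 1):
Number of passages: 2
Cell type: straight corridor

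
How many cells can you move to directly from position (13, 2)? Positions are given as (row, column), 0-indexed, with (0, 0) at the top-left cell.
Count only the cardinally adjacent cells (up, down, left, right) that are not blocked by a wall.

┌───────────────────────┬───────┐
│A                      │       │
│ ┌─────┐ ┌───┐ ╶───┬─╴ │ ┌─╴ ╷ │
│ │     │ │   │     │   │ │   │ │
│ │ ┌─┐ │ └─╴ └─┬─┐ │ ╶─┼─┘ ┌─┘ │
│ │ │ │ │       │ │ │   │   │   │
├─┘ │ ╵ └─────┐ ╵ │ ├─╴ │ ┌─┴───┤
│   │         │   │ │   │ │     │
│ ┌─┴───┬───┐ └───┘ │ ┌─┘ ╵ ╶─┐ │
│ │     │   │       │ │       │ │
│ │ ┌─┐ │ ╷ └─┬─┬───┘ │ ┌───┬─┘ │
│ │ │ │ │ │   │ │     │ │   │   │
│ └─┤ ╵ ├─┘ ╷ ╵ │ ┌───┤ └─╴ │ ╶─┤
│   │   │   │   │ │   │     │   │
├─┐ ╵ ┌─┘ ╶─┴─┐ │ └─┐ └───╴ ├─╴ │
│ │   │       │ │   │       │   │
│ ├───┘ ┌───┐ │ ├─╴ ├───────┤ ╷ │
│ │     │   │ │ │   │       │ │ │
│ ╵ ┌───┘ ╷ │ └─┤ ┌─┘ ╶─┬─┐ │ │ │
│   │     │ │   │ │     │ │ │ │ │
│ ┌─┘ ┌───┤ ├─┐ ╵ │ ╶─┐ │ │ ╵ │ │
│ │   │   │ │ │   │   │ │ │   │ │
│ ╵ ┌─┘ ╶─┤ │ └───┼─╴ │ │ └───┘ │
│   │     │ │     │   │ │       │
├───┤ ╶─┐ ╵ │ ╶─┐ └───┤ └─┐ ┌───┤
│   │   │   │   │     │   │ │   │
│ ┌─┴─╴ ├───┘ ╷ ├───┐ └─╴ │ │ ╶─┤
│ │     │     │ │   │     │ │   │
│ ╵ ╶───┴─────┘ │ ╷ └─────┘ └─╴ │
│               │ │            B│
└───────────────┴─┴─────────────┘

Checking passable neighbors of (13, 2):
Neighbors: (13, 1), (13, 3)
Count: 2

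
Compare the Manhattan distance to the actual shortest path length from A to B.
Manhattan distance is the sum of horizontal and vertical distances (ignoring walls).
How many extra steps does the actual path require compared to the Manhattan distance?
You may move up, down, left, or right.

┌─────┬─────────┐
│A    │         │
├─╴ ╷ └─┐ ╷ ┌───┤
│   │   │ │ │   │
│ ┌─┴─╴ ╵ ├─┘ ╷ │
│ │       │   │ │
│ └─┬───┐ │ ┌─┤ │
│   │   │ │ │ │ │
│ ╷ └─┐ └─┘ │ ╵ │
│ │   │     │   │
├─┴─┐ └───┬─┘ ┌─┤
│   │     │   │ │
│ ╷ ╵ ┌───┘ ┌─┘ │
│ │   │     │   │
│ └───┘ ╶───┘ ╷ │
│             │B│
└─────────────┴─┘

Manhattan distance: |7 - 0| + |7 - 0| = 14
Actual path length: 24
Extra steps: 24 - 14 = 10

Solution:

┌─────┬─────────┐
│A ↓  │         │
├─╴ ╷ └─┐ ╷ ┌───┤
│↓ ↲│   │ │ │   │
│ ┌─┴─╴ ╵ ├─┘ ╷ │
│↓│       │   │ │
│ └─┬───┐ │ ┌─┤ │
│↳ ↓│   │ │ │ │ │
│ ╷ └─┐ └─┘ │ ╵ │
│ │↳ ↓│     │   │
├─┴─┐ └───┬─┘ ┌─┤
│↓ ↰│↓    │   │ │
│ ╷ ╵ ┌───┘ ┌─┘ │
│↓│↑ ↲│     │↱ ↓│
│ └───┘ ╶───┘ ╷ │
│↳ → → → → → ↑│B│
└─────────────┴─┘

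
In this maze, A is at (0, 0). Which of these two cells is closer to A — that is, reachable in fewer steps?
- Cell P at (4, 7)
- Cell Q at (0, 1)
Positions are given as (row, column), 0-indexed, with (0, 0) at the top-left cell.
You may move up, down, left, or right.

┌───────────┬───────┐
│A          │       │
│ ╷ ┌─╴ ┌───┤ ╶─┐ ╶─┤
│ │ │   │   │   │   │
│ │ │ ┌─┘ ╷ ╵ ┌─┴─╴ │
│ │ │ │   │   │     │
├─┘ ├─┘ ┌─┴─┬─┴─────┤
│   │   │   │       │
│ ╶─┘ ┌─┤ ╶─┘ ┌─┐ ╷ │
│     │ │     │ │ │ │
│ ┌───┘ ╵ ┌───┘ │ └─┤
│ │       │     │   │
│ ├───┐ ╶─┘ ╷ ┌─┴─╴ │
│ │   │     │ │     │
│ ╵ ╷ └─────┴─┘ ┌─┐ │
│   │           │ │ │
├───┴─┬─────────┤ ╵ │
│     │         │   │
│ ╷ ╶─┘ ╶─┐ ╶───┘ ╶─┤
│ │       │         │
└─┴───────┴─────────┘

Shortest path A → P at (4, 7): 39 steps
Shortest path A → Q at (0, 1): 1 steps

Q is closer (1 steps vs 39 steps).

Path to P:

┌───────────┬───────┐
│A ↓        │       │
│ ╷ ┌─╴ ┌───┤ ╶─┐ ╶─┤
│ │↓│   │   │   │   │
│ │ │ ┌─┘ ╷ ╵ ┌─┴─╴ │
│ │↓│ │   │   │     │
├─┘ ├─┘ ┌─┴─┬─┴─────┤
│↓ ↲│   │   │↓ ← ↰  │
│ ╶─┘ ┌─┤ ╶─┘ ┌─┐ ╷ │
│↓    │ │↓ ← ↲│P│↑│ │
│ ┌───┘ ╵ ┌───┘ │ └─┤
│↓│    ↓ ↲│↱ → ↑│↑ ↰│
│ ├───┐ ╶─┘ ╷ ┌─┴─╴ │
│↓│↱ ↓│↳ → ↑│ │↱ → ↑│
│ ╵ ╷ └─────┴─┘ ┌─┐ │
│↳ ↑│↳ → → → → ↑│ │ │
├───┴─┬─────────┤ ╵ │
│     │         │   │
│ ╷ ╶─┘ ╶─┐ ╶───┘ ╶─┤
│ │       │         │
└─┴───────┴─────────┘

Path to Q:

┌───────────┬───────┐
│A Q        │       │
│ ╷ ┌─╴ ┌───┤ ╶─┐ ╶─┤
│ │ │   │   │   │   │
│ │ │ ┌─┘ ╷ ╵ ┌─┴─╴ │
│ │ │ │   │   │     │
├─┘ ├─┘ ┌─┴─┬─┴─────┤
│   │   │   │       │
│ ╶─┘ ┌─┤ ╶─┘ ┌─┐ ╷ │
│     │ │     │ │ │ │
│ ┌───┘ ╵ ┌───┘ │ └─┤
│ │       │     │   │
│ ├───┐ ╶─┘ ╷ ┌─┴─╴ │
│ │   │     │ │     │
│ ╵ ╷ └─────┴─┘ ┌─┐ │
│   │           │ │ │
├───┴─┬─────────┤ ╵ │
│     │         │   │
│ ╷ ╶─┘ ╶─┐ ╶───┘ ╶─┤
│ │       │         │
└─┴───────┴─────────┘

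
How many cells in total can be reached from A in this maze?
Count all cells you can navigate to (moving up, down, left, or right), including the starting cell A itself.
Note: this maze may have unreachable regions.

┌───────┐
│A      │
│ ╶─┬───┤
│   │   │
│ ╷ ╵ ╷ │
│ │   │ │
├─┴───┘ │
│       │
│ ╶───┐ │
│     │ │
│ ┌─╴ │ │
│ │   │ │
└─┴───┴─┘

Using BFS/flood-fill to find all reachable cells from A:
Maze size: 6 × 4 = 24 total cells
All cells are reachable — the maze is fully connected.
Reachable cells: 24

Reachable region (· marks reachable cells):

┌───────┐
│A · · ·│
│ ╶─┬───┤
│· ·│· ·│
│ ╷ ╵ ╷ │
│·│· ·│·│
├─┴───┘ │
│· · · ·│
│ ╶───┐ │
│· · ·│·│
│ ┌─╴ │ │
│·│· ·│·│
└─┴───┴─┘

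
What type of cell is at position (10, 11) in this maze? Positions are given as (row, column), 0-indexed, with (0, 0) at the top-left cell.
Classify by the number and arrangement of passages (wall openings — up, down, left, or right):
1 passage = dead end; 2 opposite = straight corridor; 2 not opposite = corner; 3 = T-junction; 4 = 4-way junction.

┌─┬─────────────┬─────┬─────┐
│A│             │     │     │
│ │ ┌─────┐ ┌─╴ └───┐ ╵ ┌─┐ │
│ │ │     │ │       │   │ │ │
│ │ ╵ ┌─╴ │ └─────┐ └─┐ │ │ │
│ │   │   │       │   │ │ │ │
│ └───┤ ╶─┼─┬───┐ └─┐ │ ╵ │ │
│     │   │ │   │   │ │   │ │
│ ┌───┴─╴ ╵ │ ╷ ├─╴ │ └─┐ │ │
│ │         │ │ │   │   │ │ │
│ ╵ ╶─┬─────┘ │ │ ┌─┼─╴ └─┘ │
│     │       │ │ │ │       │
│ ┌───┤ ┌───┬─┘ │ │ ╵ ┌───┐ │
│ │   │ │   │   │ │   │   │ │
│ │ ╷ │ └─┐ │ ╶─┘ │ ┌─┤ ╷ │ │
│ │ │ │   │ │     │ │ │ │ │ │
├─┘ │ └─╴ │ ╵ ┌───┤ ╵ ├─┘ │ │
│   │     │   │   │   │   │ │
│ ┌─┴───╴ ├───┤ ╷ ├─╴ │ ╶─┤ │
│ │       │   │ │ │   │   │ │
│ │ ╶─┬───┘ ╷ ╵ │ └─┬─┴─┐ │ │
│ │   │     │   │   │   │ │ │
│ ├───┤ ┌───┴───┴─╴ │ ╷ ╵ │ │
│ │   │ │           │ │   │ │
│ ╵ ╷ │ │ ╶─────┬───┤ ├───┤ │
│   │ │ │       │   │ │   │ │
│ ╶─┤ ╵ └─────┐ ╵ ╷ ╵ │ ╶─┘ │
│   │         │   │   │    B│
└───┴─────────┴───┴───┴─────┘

Checking cell at (10, 11):
Number of passages: 2
Cell type: corner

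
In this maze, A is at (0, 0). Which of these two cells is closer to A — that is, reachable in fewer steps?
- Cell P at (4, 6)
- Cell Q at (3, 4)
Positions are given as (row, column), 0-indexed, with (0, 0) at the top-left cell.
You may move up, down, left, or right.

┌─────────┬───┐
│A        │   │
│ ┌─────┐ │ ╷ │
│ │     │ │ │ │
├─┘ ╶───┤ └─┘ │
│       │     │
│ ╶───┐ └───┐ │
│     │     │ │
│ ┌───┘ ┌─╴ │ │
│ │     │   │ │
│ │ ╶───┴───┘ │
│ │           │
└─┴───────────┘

Shortest path A → P at (4, 6): 10 steps
Shortest path A → Q at (3, 4): 21 steps

P is closer (10 steps vs 21 steps).

Path to P:

┌─────────┬───┐
│A → → → ↓│   │
│ ┌─────┐ │ ╷ │
│ │     │↓│ │ │
├─┘ ╶───┤ └─┘ │
│       │↳ → ↓│
│ ╶───┐ └───┐ │
│     │     │↓│
│ ┌───┘ ┌─╴ │ │
│ │     │   │P│
│ │ ╶───┴───┘ │
│ │           │
└─┴───────────┘

Path to Q:

┌─────────┬───┐
│A → → → ↓│   │
│ ┌─────┐ │ ╷ │
│ │     │↓│ │ │
├─┘ ╶───┤ └─┘ │
│       │↳ → ↓│
│ ╶───┐ └───┐ │
│     │↱ Q  │↓│
│ ┌───┘ ┌─╴ │ │
│ │↱ → ↑│   │↓│
│ │ ╶───┴───┘ │
│ │↑ ← ← ← ← ↲│
└─┴───────────┘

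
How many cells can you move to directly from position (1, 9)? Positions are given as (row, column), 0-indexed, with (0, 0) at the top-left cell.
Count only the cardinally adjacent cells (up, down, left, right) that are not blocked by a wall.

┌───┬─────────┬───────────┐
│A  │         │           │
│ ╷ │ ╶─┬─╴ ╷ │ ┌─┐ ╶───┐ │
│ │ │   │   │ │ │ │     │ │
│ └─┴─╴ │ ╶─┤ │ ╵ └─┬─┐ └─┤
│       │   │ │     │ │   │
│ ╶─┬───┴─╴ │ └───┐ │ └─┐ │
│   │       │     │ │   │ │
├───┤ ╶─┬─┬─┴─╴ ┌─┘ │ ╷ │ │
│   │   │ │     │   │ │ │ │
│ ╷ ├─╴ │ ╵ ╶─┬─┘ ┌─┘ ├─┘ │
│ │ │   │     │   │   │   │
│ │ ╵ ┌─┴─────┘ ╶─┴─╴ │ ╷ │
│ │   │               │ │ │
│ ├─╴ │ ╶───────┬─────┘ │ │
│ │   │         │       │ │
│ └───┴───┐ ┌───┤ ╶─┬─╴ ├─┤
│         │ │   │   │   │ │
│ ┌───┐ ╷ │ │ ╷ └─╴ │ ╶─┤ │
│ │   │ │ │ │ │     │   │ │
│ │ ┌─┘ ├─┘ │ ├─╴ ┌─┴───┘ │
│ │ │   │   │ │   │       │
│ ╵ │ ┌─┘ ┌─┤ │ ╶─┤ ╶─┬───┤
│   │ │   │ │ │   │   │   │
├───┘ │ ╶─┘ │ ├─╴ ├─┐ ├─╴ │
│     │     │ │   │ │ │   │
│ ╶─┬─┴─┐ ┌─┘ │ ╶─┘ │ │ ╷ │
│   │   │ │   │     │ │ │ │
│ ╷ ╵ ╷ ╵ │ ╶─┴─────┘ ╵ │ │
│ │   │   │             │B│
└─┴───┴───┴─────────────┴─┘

Checking passable neighbors of (1, 9):
Neighbors: (0, 9), (1, 10)
Count: 2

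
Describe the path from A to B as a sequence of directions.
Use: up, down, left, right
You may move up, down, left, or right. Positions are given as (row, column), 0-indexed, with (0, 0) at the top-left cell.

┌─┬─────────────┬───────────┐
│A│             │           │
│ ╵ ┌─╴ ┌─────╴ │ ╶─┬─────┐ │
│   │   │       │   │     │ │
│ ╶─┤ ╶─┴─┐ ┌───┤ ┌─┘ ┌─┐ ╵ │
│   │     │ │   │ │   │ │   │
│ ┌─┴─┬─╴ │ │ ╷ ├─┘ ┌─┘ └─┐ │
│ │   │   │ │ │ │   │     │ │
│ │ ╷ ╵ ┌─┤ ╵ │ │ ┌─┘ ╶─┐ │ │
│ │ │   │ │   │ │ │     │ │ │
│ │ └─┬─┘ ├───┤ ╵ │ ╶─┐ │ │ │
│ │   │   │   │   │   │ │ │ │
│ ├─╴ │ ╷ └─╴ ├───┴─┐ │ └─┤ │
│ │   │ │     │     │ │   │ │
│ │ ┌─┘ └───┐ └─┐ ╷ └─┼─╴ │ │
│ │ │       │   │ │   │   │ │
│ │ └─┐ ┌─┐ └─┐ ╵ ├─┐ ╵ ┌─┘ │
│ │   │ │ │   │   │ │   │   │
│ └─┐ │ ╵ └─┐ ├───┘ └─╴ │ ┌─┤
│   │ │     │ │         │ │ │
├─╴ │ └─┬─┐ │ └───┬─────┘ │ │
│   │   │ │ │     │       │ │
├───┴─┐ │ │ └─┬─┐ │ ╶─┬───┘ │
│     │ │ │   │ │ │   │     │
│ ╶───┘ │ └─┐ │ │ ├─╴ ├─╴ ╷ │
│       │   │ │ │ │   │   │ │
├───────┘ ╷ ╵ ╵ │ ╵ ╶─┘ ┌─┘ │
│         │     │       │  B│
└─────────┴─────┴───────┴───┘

Finding the path and converting it to directions:
Path through cells: (0,0) → (1,0) → (1,1) → (0,1) → (0,2) → (0,3) → (0,4) → (0,5) → (0,6) → (0,7) → (1,7) → (1,6) → (1,5) → (2,5) → (3,5) → (4,5) → (4,6) → (3,6) → (2,6) → (2,7) → (3,7) → (4,7) → (5,7) → (5,8) → (4,8) → (3,8) → (3,9) → (2,9) → (2,10) → (1,10) → (1,11) → (1,12) → (2,12) → (2,13) → (3,13) → (4,13) → (5,13) → (6,13) → (7,13) → (8,13) → (8,12) → (9,12) → (10,12) → (10,11) → (10,10) → (10,9) → (11,9) → (11,10) → (12,10) → (12,9) → (13,9) → (13,10) → (13,11) → (12,11) → (12,12) → (11,12) → (11,13) → (12,13) → (13,13)
Directions: down, right, up, right, right, right, right, right, right, down, left, left, down, down, down, right, up, up, right, down, down, down, right, up, up, right, up, right, up, right, right, down, right, down, down, down, down, down, down, left, down, down, left, left, left, down, right, down, left, down, right, right, up, right, up, right, down, down

Solution:

┌─┬─────────────┬───────────┐
│A│↱ → → → → → ↓│           │
│ ╵ ┌─╴ ┌─────╴ │ ╶─┬─────┐ │
│↳ ↑│   │  ↓ ← ↲│   │↱ → ↓│ │
│ ╶─┤ ╶─┴─┐ ┌───┤ ┌─┘ ┌─┐ ╵ │
│   │     │↓│↱ ↓│ │↱ ↑│ │↳ ↓│
│ ┌─┴─┬─╴ │ │ ╷ ├─┘ ┌─┘ └─┐ │
│ │   │   │↓│↑│↓│↱ ↑│     │↓│
│ │ ╷ ╵ ┌─┤ ╵ │ │ ┌─┘ ╶─┐ │ │
│ │ │   │ │↳ ↑│↓│↑│     │ │↓│
│ │ └─┬─┘ ├───┤ ╵ │ ╶─┐ │ │ │
│ │   │   │   │↳ ↑│   │ │ │↓│
│ ├─╴ │ ╷ └─╴ ├───┴─┐ │ └─┤ │
│ │   │ │     │     │ │   │↓│
│ │ ┌─┘ └───┐ └─┐ ╷ └─┼─╴ │ │
│ │ │       │   │ │   │   │↓│
│ │ └─┐ ┌─┐ └─┐ ╵ ├─┐ ╵ ┌─┘ │
│ │   │ │ │   │   │ │   │↓ ↲│
│ └─┐ │ ╵ └─┐ ├───┘ └─╴ │ ┌─┤
│   │ │     │ │         │↓│ │
├─╴ │ └─┬─┐ │ └───┬─────┘ │ │
│   │   │ │ │     │↓ ← ← ↲│ │
├───┴─┐ │ │ └─┬─┐ │ ╶─┬───┘ │
│     │ │ │   │ │ │↳ ↓│  ↱ ↓│
│ ╶───┘ │ └─┐ │ │ ├─╴ ├─╴ ╷ │
│       │   │ │ │ │↓ ↲│↱ ↑│↓│
├───────┘ ╷ ╵ ╵ │ ╵ ╶─┘ ┌─┘ │
│         │     │  ↳ → ↑│  B│
└─────────┴─────┴───────┴───┘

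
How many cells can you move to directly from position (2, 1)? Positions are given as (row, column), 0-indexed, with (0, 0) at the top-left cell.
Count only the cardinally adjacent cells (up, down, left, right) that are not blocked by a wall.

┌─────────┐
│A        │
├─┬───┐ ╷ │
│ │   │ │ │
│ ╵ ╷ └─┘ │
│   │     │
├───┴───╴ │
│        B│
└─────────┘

Checking passable neighbors of (2, 1):
Neighbors: (1, 1), (2, 0)
Count: 2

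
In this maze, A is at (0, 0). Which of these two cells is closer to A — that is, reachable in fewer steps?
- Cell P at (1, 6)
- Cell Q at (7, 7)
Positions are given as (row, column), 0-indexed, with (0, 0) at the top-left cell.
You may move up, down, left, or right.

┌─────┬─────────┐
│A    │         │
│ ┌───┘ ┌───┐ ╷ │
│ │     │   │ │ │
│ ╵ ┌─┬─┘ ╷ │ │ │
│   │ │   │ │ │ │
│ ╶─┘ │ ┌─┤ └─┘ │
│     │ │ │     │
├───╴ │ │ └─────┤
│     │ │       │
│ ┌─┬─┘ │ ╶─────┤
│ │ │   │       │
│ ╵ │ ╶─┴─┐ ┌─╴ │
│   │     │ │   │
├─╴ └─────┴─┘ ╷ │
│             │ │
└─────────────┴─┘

Shortest path A → P at (1, 6): 11 steps
Shortest path A → Q at (7, 7): 20 steps

P is closer (11 steps vs 20 steps).

Path to P:

┌─────┬─────────┐
│A    │↱ → → ↓  │
│ ┌───┘ ┌───┐ ╷ │
│↓│↱ → ↑│   │P│ │
│ ╵ ┌─┬─┘ ╷ │ │ │
│↳ ↑│ │   │ │ │ │
│ ╶─┘ │ ┌─┤ └─┘ │
│     │ │ │     │
├───╴ │ │ └─────┤
│     │ │       │
│ ┌─┬─┘ │ ╶─────┤
│ │ │   │       │
│ ╵ │ ╶─┴─┐ ┌─╴ │
│   │     │ │   │
├─╴ └─────┴─┘ ╷ │
│             │ │
└─────────────┴─┘

Path to Q:

┌─────┬─────────┐
│A    │         │
│ ┌───┘ ┌───┐ ╷ │
│↓│     │   │ │ │
│ ╵ ┌─┬─┘ ╷ │ │ │
│↓  │ │   │ │ │ │
│ ╶─┘ │ ┌─┤ └─┘ │
│↳ → ↓│ │ │     │
├───╴ │ │ └─────┤
│↓ ← ↲│ │       │
│ ┌─┬─┘ │ ╶─────┤
│↓│ │   │       │
│ ╵ │ ╶─┴─┐ ┌─╴ │
│↳ ↓│     │ │↱ ↓│
├─╴ └─────┴─┘ ╷ │
│  ↳ → → → → ↑│Q│
└─────────────┴─┘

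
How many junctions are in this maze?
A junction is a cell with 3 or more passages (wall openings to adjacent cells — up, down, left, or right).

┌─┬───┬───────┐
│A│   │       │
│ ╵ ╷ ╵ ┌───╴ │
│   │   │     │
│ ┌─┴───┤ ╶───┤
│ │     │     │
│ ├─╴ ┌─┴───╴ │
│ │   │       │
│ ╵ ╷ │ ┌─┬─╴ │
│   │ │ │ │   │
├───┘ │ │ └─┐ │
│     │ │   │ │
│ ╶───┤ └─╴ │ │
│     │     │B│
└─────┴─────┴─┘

Checking each cell for number of passages:

Junctions found (3+ passages):
  (1, 0): 3 passages
  (2, 2): 3 passages
  (3, 2): 3 passages
  (3, 6): 3 passages
  (4, 6): 3 passages
Total junctions: 5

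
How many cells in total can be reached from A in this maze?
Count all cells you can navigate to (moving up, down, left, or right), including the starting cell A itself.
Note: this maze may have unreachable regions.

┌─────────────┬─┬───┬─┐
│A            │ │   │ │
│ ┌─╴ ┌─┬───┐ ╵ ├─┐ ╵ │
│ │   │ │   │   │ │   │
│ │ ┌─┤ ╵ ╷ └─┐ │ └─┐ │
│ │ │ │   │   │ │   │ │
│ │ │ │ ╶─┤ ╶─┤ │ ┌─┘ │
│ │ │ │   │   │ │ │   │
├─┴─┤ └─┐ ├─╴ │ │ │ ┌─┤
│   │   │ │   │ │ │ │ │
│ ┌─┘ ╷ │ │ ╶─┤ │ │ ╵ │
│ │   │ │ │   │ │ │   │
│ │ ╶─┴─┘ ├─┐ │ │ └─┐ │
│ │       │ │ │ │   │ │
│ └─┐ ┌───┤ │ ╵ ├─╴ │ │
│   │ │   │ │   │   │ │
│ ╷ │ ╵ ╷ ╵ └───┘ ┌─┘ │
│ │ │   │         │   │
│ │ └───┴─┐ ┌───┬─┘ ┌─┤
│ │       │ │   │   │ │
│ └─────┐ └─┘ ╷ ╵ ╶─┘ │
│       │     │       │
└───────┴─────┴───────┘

Using BFS/flood-fill to find all reachable cells from A:
Maze size: 11 × 11 = 121 total cells
45 cell(s) are walled off and cannot be reached from A.
Reachable cells: 76

Reachable region (· marks reachable cells):

┌─────────────┬─┬───┬─┐
│A · · · · · ·│·│   │ │
│ ┌─╴ ┌─┬───┐ ╵ ├─┐ ╵ │
│·│· ·│·│· ·│· ·│·│   │
│ │ ┌─┤ ╵ ╷ └─┐ │ └─┐ │
│·│·│·│· ·│· ·│·│· ·│ │
│ │ │ │ ╶─┤ ╶─┤ │ ┌─┘ │
│·│·│·│· ·│· ·│·│·│   │
├─┴─┤ └─┐ ├─╴ │ │ │ ┌─┤
│   │· ·│·│· ·│·│·│ │ │
│ ┌─┘ ╷ │ │ ╶─┤ │ │ ╵ │
│ │· ·│·│·│· ·│·│·│   │
│ │ ╶─┴─┘ ├─┐ │ │ └─┐ │
│ │· · · ·│·│·│·│· ·│ │
│ └─┐ ┌───┤ │ ╵ ├─╴ │ │
│   │·│· ·│·│· ·│· ·│ │
│ ╷ │ ╵ ╷ ╵ └───┘ ┌─┘ │
│ │ │· ·│· · · · ·│   │
│ │ └───┴─┐ ┌───┬─┘ ┌─┤
│ │       │·│   │   │ │
│ └─────┐ └─┘ ╷ ╵ ╶─┘ │
│       │     │       │
└───────┴─────┴───────┘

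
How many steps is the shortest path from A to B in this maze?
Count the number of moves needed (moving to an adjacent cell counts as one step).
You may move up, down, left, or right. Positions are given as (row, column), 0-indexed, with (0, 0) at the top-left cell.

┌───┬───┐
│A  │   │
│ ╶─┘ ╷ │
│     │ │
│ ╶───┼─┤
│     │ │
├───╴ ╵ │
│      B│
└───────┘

Using BFS to find shortest path:
Start: (0, 0), End: (3, 3)
Path found:
(0,0) → (1,0) → (2,0) → (2,1) → (2,2) → (3,2) → (3,3)
Number of steps: 6

Solution:

┌───┬───┐
│A  │   │
│ ╶─┘ ╷ │
│↓    │ │
│ ╶───┼─┤
│↳ → ↓│ │
├───╴ ╵ │
│    ↳ B│
└───────┘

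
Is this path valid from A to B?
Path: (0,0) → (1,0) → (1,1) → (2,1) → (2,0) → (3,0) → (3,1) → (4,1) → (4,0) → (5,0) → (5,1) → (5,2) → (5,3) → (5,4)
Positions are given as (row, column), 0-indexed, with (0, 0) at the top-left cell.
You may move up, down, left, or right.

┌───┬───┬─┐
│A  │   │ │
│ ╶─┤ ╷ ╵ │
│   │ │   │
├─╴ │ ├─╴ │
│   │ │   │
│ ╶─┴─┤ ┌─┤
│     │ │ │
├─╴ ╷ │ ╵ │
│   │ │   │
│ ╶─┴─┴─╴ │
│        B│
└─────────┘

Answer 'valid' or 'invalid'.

Checking path validity:
Result: All consecutive moves are passable.

valid

Correct solution:

┌───┬───┬─┐
│A  │   │ │
│ ╶─┤ ╷ ╵ │
│↳ ↓│ │   │
├─╴ │ ├─╴ │
│↓ ↲│ │   │
│ ╶─┴─┤ ┌─┤
│↳ ↓  │ │ │
├─╴ ╷ │ ╵ │
│↓ ↲│ │   │
│ ╶─┴─┴─╴ │
│↳ → → → B│
└─────────┘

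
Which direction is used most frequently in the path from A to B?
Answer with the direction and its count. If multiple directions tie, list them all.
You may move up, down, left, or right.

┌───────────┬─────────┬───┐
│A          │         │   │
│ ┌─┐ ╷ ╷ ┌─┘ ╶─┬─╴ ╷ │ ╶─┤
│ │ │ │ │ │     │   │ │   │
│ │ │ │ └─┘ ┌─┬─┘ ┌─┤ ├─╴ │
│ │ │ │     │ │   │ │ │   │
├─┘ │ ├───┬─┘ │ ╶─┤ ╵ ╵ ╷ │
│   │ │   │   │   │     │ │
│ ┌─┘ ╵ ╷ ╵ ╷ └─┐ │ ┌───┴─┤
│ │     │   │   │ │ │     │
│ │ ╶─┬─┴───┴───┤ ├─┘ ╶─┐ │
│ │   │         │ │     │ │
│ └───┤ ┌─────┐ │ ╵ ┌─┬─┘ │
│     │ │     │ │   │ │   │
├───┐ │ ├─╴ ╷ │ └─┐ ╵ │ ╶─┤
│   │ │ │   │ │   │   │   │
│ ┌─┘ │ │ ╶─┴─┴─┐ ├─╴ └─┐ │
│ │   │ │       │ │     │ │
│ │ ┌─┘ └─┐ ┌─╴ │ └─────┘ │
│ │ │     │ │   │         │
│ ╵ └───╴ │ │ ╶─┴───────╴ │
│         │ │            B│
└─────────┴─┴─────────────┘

Directions: right, right, right, down, down, right, right, up, right, up, right, right, right, down, left, down, left, down, right, down, down, down, right, up, right, up, right, right, down, down, left, down, right, down, down, down
Counts: {'right': 15, 'down': 14, 'up': 4, 'left': 3}
Most common: right (15 times)

Solution:

┌───────────┬─────────┬───┐
│A → → ↓    │↱ → → ↓  │   │
│ ┌─┐ ╷ ╷ ┌─┘ ╶─┬─╴ ╷ │ ╶─┤
│ │ │ │↓│ │↱ ↑  │↓ ↲│ │   │
│ │ │ │ └─┘ ┌─┬─┘ ┌─┤ ├─╴ │
│ │ │ │↳ → ↑│ │↓ ↲│ │ │   │
├─┘ │ ├───┬─┘ │ ╶─┤ ╵ ╵ ╷ │
│   │ │   │   │↳ ↓│     │ │
│ ┌─┘ ╵ ╷ ╵ ╷ └─┐ │ ┌───┴─┤
│ │     │   │   │↓│ │↱ → ↓│
│ │ ╶─┬─┴───┴───┤ ├─┘ ╶─┐ │
│ │   │         │↓│↱ ↑  │↓│
│ └───┤ ┌─────┐ │ ╵ ┌─┬─┘ │
│     │ │     │ │↳ ↑│ │↓ ↲│
├───┐ │ ├─╴ ╷ │ └─┐ ╵ │ ╶─┤
│   │ │ │   │ │   │   │↳ ↓│
│ ┌─┘ │ │ ╶─┴─┴─┐ ├─╴ └─┐ │
│ │   │ │       │ │     │↓│
│ │ ┌─┘ └─┐ ┌─╴ │ └─────┘ │
│ │ │     │ │   │        ↓│
│ ╵ └───╴ │ │ ╶─┴───────╴ │
│         │ │            B│
└─────────┴─┴─────────────┘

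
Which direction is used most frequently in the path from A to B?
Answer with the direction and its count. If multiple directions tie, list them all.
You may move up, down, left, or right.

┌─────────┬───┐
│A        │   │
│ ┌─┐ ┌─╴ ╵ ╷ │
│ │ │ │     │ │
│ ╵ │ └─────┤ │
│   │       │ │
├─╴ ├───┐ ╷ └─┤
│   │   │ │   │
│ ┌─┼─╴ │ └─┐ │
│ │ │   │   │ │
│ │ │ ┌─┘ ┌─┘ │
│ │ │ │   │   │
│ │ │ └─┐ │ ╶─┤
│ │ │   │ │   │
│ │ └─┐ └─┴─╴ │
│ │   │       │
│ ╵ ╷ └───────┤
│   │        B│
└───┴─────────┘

Directions: down, down, right, down, left, down, down, down, down, down, right, up, right, down, right, right, right, right
Counts: {'down': 9, 'right': 7, 'left': 1, 'up': 1}
Most common: down (9 times)

Solution:

┌─────────┬───┐
│A        │   │
│ ┌─┐ ┌─╴ ╵ ╷ │
│↓│ │ │     │ │
│ ╵ │ └─────┤ │
│↳ ↓│       │ │
├─╴ ├───┐ ╷ └─┤
│↓ ↲│   │ │   │
│ ┌─┼─╴ │ └─┐ │
│↓│ │   │   │ │
│ │ │ ┌─┘ ┌─┘ │
│↓│ │ │   │   │
│ │ │ └─┐ │ ╶─┤
│↓│ │   │ │   │
│ │ └─┐ └─┴─╴ │
│↓│↱ ↓│       │
│ ╵ ╷ └───────┤
│↳ ↑│↳ → → → B│
└───┴─────────┘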